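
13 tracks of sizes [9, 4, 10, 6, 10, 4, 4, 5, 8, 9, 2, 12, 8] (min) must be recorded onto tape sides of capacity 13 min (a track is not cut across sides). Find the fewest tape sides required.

8

Total = 12 + 10 + 10 + 9 + 9 + 8 + 8 + 6 + 5 + 4 + 4 + 4 + 2 = 91 min.
Lower bound: ⌈91/13⌉ = 7 tape sides.
A packing using 8 tape sides:
  side 1: 12 = 12
  side 2: 10 + 2 = 12
  side 3: 10 = 10
  side 4: 9 + 4 = 13
  side 5: 9 + 4 = 13
  side 6: 8 + 5 = 13
  side 7: 8 + 4 = 12
  side 8: 6 = 6
No arrangement into 7 tape sides stays within capacity, so 8 is optimal.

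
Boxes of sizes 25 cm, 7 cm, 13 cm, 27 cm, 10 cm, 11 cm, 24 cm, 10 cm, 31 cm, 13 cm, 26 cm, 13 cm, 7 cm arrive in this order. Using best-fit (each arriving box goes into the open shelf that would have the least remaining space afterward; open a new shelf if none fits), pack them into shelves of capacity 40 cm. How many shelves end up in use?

  25 → shelf 1 (new)  [load 25/40]
  7 → shelf 1  [load 32/40]
  13 → shelf 2 (new)  [load 13/40]
  27 → shelf 2  [load 40/40]
  10 → shelf 3 (new)  [load 10/40]
  11 → shelf 3  [load 21/40]
  24 → shelf 4 (new)  [load 24/40]
  10 → shelf 4  [load 34/40]
  31 → shelf 5 (new)  [load 31/40]
  13 → shelf 3  [load 34/40]
  26 → shelf 6 (new)  [load 26/40]
  13 → shelf 6  [load 39/40]
  7 → shelf 1  [load 39/40]
6 shelves opened.

6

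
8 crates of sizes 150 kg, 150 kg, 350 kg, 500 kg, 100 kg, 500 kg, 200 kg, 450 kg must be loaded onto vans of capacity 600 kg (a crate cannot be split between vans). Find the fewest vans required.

5

Total = 500 + 500 + 450 + 350 + 200 + 150 + 150 + 100 = 2400 kg.
Lower bound: ⌈2400/600⌉ = 4 vans.
A packing using 5 vans:
  van 1: 500 + 100 = 600
  van 2: 500 = 500
  van 3: 450 + 150 = 600
  van 4: 350 + 200 = 550
  van 5: 150 = 150
No arrangement into 4 vans stays within capacity, so 5 is optimal.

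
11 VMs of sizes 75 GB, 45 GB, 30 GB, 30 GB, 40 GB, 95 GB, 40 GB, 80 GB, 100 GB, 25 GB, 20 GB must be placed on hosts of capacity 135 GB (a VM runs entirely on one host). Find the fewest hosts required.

5

Total = 100 + 95 + 80 + 75 + 45 + 40 + 40 + 30 + 30 + 25 + 20 = 580 GB.
Lower bound: ⌈580/135⌉ = 5 hosts.
A packing using 5 hosts:
  host 1: 100 + 30 = 130
  host 2: 95 + 40 = 135
  host 3: 80 + 45 = 125
  host 4: 75 + 40 + 20 = 135
  host 5: 30 + 25 = 55
This matches the lower bound, so 5 is optimal.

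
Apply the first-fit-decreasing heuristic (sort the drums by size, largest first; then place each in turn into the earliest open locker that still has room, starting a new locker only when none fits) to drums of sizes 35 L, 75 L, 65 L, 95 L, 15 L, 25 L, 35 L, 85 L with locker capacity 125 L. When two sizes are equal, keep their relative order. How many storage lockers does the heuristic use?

4

Sorted descending: 95, 85, 75, 65, 35, 35, 25, 15.
  95 → locker 1 (new)  [load 95/125]
  85 → locker 2 (new)  [load 85/125]
  75 → locker 3 (new)  [load 75/125]
  65 → locker 4 (new)  [load 65/125]
  35 → locker 2  [load 120/125]
  35 → locker 3  [load 110/125]
  25 → locker 1  [load 120/125]
  15 → locker 3  [load 125/125]
4 storage lockers opened.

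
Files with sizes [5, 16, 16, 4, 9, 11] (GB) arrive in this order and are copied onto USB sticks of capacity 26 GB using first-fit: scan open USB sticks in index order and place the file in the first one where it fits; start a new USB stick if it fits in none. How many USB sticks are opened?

  5 → USB stick 1 (new)  [load 5/26]
  16 → USB stick 1  [load 21/26]
  16 → USB stick 2 (new)  [load 16/26]
  4 → USB stick 1  [load 25/26]
  9 → USB stick 2  [load 25/26]
  11 → USB stick 3 (new)  [load 11/26]
3 USB sticks opened.

3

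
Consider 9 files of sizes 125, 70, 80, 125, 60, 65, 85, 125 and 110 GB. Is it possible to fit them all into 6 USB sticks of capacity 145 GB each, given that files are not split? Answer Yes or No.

No

Total = 845 GB; ⌈845/145⌉ = 6.
The bound of 6 does not rule out 6, but exhaustive search shows no assignment into 6 USB sticks of capacity 145 GB exists — the minimum is 7.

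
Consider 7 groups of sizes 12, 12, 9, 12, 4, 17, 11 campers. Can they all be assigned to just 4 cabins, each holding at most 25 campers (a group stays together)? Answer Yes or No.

Yes

A valid assignment using 4 cabins:
  cabin 1: 17 + 4 = 21
  cabin 2: 12 + 12 = 24
  cabin 3: 12 + 11 = 23
  cabin 4: 9 = 9
Every load is within 25 campers, so 4 cabins suffice.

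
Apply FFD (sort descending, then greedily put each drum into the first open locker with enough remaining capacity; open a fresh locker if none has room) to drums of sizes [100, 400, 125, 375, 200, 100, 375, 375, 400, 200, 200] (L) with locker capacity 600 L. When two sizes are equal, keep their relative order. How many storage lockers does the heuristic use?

Sorted descending: 400, 400, 375, 375, 375, 200, 200, 200, 125, 100, 100.
  400 → locker 1 (new)  [load 400/600]
  400 → locker 2 (new)  [load 400/600]
  375 → locker 3 (new)  [load 375/600]
  375 → locker 4 (new)  [load 375/600]
  375 → locker 5 (new)  [load 375/600]
  200 → locker 1  [load 600/600]
  200 → locker 2  [load 600/600]
  200 → locker 3  [load 575/600]
  125 → locker 4  [load 500/600]
  100 → locker 4  [load 600/600]
  100 → locker 5  [load 475/600]
5 storage lockers opened.

5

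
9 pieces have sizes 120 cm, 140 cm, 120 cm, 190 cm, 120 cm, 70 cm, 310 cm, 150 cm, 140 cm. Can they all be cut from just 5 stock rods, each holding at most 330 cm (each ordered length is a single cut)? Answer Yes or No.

A valid assignment using 5 stock rods:
  stock rod 1: 310 = 310
  stock rod 2: 190 + 140 = 330
  stock rod 3: 150 + 140 = 290
  stock rod 4: 120 + 120 + 70 = 310
  stock rod 5: 120 = 120
Every load is within 330 cm, so 5 stock rods suffice.

Yes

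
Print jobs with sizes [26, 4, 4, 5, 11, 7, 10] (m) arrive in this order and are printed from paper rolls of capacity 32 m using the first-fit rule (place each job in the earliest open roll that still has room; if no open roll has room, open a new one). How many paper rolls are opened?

3

  26 → roll 1 (new)  [load 26/32]
  4 → roll 1  [load 30/32]
  4 → roll 2 (new)  [load 4/32]
  5 → roll 2  [load 9/32]
  11 → roll 2  [load 20/32]
  7 → roll 2  [load 27/32]
  10 → roll 3 (new)  [load 10/32]
3 paper rolls opened.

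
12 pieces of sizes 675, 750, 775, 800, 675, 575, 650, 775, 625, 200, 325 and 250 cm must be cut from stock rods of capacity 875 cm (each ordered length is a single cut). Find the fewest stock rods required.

10

Total = 800 + 775 + 775 + 750 + 675 + 675 + 650 + 625 + 575 + 325 + 250 + 200 = 7075 cm.
Lower bound: ⌈7075/875⌉ = 9 stock rods.
A packing using 10 stock rods:
  stock rod 1: 800 = 800
  stock rod 2: 775 = 775
  stock rod 3: 775 = 775
  stock rod 4: 750 = 750
  stock rod 5: 675 + 200 = 875
  stock rod 6: 675 = 675
  stock rod 7: 650 = 650
  stock rod 8: 625 + 250 = 875
  stock rod 9: 575 = 575
  stock rod 10: 325 = 325
No arrangement into 9 stock rods stays within capacity, so 10 is optimal.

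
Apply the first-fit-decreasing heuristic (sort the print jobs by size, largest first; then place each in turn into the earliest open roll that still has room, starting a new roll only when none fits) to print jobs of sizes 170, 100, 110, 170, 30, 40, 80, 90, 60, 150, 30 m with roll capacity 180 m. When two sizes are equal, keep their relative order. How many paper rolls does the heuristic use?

Sorted descending: 170, 170, 150, 110, 100, 90, 80, 60, 40, 30, 30.
  170 → roll 1 (new)  [load 170/180]
  170 → roll 2 (new)  [load 170/180]
  150 → roll 3 (new)  [load 150/180]
  110 → roll 4 (new)  [load 110/180]
  100 → roll 5 (new)  [load 100/180]
  90 → roll 6 (new)  [load 90/180]
  80 → roll 5  [load 180/180]
  60 → roll 4  [load 170/180]
  40 → roll 6  [load 130/180]
  30 → roll 3  [load 180/180]
  30 → roll 6  [load 160/180]
6 paper rolls opened.

6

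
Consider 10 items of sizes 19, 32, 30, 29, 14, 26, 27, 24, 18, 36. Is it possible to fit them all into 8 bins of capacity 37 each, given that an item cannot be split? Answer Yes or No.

No

Total = 255; ⌈255/37⌉ = 7.
8 items each exceed half the capacity and cannot share a bin, forcing at least 8 bins.
The bound of 8 does not rule out 8, but exhaustive search shows no assignment into 8 bins of capacity 37 exists — the minimum is 9.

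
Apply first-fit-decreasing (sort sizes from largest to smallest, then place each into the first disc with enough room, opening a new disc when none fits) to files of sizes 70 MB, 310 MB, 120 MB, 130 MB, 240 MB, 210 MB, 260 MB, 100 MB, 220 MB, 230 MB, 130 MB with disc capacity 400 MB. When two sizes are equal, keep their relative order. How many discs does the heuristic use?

6

Sorted descending: 310, 260, 240, 230, 220, 210, 130, 130, 120, 100, 70.
  310 → disc 1 (new)  [load 310/400]
  260 → disc 2 (new)  [load 260/400]
  240 → disc 3 (new)  [load 240/400]
  230 → disc 4 (new)  [load 230/400]
  220 → disc 5 (new)  [load 220/400]
  210 → disc 6 (new)  [load 210/400]
  130 → disc 2  [load 390/400]
  130 → disc 3  [load 370/400]
  120 → disc 4  [load 350/400]
  100 → disc 5  [load 320/400]
  70 → disc 1  [load 380/400]
6 discs opened.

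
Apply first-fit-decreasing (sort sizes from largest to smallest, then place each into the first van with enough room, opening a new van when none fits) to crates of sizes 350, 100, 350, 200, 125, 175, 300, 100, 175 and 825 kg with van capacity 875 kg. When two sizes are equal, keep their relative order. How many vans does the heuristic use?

4

Sorted descending: 825, 350, 350, 300, 200, 175, 175, 125, 100, 100.
  825 → van 1 (new)  [load 825/875]
  350 → van 2 (new)  [load 350/875]
  350 → van 2  [load 700/875]
  300 → van 3 (new)  [load 300/875]
  200 → van 3  [load 500/875]
  175 → van 2  [load 875/875]
  175 → van 3  [load 675/875]
  125 → van 3  [load 800/875]
  100 → van 4 (new)  [load 100/875]
  100 → van 4  [load 200/875]
4 vans opened.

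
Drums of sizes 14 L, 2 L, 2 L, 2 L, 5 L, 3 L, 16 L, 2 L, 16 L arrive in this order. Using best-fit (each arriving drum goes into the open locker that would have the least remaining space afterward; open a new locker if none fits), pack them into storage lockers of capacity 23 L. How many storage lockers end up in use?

3

  14 → locker 1 (new)  [load 14/23]
  2 → locker 1  [load 16/23]
  2 → locker 1  [load 18/23]
  2 → locker 1  [load 20/23]
  5 → locker 2 (new)  [load 5/23]
  3 → locker 1  [load 23/23]
  16 → locker 2  [load 21/23]
  2 → locker 2  [load 23/23]
  16 → locker 3 (new)  [load 16/23]
3 storage lockers opened.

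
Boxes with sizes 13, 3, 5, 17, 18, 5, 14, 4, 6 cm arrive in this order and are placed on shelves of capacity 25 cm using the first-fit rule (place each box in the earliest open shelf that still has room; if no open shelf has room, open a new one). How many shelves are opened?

4

  13 → shelf 1 (new)  [load 13/25]
  3 → shelf 1  [load 16/25]
  5 → shelf 1  [load 21/25]
  17 → shelf 2 (new)  [load 17/25]
  18 → shelf 3 (new)  [load 18/25]
  5 → shelf 2  [load 22/25]
  14 → shelf 4 (new)  [load 14/25]
  4 → shelf 1  [load 25/25]
  6 → shelf 3  [load 24/25]
4 shelves opened.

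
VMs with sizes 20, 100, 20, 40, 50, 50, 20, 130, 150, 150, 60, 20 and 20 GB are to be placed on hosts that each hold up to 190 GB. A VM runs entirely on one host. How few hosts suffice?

Total = 150 + 150 + 130 + 100 + 60 + 50 + 50 + 40 + 20 + 20 + 20 + 20 + 20 = 830 GB.
Lower bound: ⌈830/190⌉ = 5 hosts.
A packing using 5 hosts:
  host 1: 150 + 40 = 190
  host 2: 150 + 20 + 20 = 190
  host 3: 130 + 60 = 190
  host 4: 100 + 50 + 20 + 20 = 190
  host 5: 50 + 20 = 70
This matches the lower bound, so 5 is optimal.

5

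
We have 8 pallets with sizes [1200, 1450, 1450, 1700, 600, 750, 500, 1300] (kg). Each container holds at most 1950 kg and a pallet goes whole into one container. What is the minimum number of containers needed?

5

Total = 1700 + 1450 + 1450 + 1300 + 1200 + 750 + 600 + 500 = 8950 kg.
Lower bound: ⌈8950/1950⌉ = 5 containers.
A packing using 5 containers:
  container 1: 1700 = 1700
  container 2: 1450 + 500 = 1950
  container 3: 1450 = 1450
  container 4: 1300 + 600 = 1900
  container 5: 1200 + 750 = 1950
This matches the lower bound, so 5 is optimal.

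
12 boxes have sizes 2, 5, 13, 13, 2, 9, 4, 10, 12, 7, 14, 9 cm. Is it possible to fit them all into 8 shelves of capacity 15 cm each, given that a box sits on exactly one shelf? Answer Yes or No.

Yes

A valid assignment using 8 shelves:
  shelf 1: 14 = 14
  shelf 2: 13 + 2 = 15
  shelf 3: 13 + 2 = 15
  shelf 4: 12 = 12
  shelf 5: 10 + 5 = 15
  shelf 6: 9 + 4 = 13
  shelf 7: 9 = 9
  shelf 8: 7 = 7
Every load is within 15 cm, so 8 shelves suffice.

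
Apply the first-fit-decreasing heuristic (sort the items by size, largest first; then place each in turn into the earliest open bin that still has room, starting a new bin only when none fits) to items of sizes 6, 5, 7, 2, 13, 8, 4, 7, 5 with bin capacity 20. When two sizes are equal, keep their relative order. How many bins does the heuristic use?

3

Sorted descending: 13, 8, 7, 7, 6, 5, 5, 4, 2.
  13 → bin 1 (new)  [load 13/20]
  8 → bin 2 (new)  [load 8/20]
  7 → bin 1  [load 20/20]
  7 → bin 2  [load 15/20]
  6 → bin 3 (new)  [load 6/20]
  5 → bin 2  [load 20/20]
  5 → bin 3  [load 11/20]
  4 → bin 3  [load 15/20]
  2 → bin 3  [load 17/20]
3 bins opened.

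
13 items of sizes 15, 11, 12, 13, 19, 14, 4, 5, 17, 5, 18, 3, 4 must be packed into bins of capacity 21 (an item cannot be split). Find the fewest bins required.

8

Total = 19 + 18 + 17 + 15 + 14 + 13 + 12 + 11 + 5 + 5 + 4 + 4 + 3 = 140.
Lower bound: ⌈140/21⌉ = 7 bins.
Also, 8 items each exceed 21/2, and no two of those can share a bin, so at least 8 bins are needed.
A packing using 8 bins:
  bin 1: 19 = 19
  bin 2: 18 + 3 = 21
  bin 3: 17 + 4 = 21
  bin 4: 15 + 5 = 20
  bin 5: 14 + 5 = 19
  bin 6: 13 + 4 = 17
  bin 7: 12 = 12
  bin 8: 11 = 11
This matches the lower bound, so 8 is optimal.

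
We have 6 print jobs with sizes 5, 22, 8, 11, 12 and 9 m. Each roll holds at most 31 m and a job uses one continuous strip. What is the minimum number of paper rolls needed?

Total = 22 + 12 + 11 + 9 + 8 + 5 = 67 m.
Lower bound: ⌈67/31⌉ = 3 paper rolls.
A packing using 3 paper rolls:
  roll 1: 22 + 9 = 31
  roll 2: 12 + 11 + 8 = 31
  roll 3: 5 = 5
This matches the lower bound, so 3 is optimal.

3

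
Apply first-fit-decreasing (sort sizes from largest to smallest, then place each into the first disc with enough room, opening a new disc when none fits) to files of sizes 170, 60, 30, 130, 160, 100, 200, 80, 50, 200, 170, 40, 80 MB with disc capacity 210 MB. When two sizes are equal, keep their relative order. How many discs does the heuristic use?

8

Sorted descending: 200, 200, 170, 170, 160, 130, 100, 80, 80, 60, 50, 40, 30.
  200 → disc 1 (new)  [load 200/210]
  200 → disc 2 (new)  [load 200/210]
  170 → disc 3 (new)  [load 170/210]
  170 → disc 4 (new)  [load 170/210]
  160 → disc 5 (new)  [load 160/210]
  130 → disc 6 (new)  [load 130/210]
  100 → disc 7 (new)  [load 100/210]
  80 → disc 6  [load 210/210]
  80 → disc 7  [load 180/210]
  60 → disc 8 (new)  [load 60/210]
  50 → disc 5  [load 210/210]
  40 → disc 3  [load 210/210]
  30 → disc 4  [load 200/210]
8 discs opened.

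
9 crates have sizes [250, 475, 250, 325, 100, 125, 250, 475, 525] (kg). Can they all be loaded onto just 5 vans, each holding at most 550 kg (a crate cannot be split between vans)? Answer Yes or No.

Total = 2775 kg; ⌈2775/550⌉ = 6.
At least 6 vans are required, but only 5 are allowed.

No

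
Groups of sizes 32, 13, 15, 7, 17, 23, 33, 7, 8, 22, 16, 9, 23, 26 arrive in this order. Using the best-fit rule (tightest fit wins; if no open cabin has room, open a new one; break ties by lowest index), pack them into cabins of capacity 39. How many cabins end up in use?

8

  32 → cabin 1 (new)  [load 32/39]
  13 → cabin 2 (new)  [load 13/39]
  15 → cabin 2  [load 28/39]
  7 → cabin 1  [load 39/39]
  17 → cabin 3 (new)  [load 17/39]
  23 → cabin 4 (new)  [load 23/39]
  33 → cabin 5 (new)  [load 33/39]
  7 → cabin 2  [load 35/39]
  8 → cabin 4  [load 31/39]
  22 → cabin 3  [load 39/39]
  16 → cabin 6 (new)  [load 16/39]
  9 → cabin 6  [load 25/39]
  23 → cabin 7 (new)  [load 23/39]
  26 → cabin 8 (new)  [load 26/39]
8 cabins opened.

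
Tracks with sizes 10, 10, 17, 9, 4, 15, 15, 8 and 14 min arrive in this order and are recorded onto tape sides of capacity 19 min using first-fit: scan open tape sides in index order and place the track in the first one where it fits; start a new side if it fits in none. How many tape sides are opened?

7

  10 → side 1 (new)  [load 10/19]
  10 → side 2 (new)  [load 10/19]
  17 → side 3 (new)  [load 17/19]
  9 → side 1  [load 19/19]
  4 → side 2  [load 14/19]
  15 → side 4 (new)  [load 15/19]
  15 → side 5 (new)  [load 15/19]
  8 → side 6 (new)  [load 8/19]
  14 → side 7 (new)  [load 14/19]
7 tape sides opened.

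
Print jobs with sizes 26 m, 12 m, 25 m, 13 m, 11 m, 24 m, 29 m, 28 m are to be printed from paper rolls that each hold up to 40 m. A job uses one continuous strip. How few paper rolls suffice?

5

Total = 29 + 28 + 26 + 25 + 24 + 13 + 12 + 11 = 168 m.
Lower bound: ⌈168/40⌉ = 5 paper rolls.
A packing using 5 paper rolls:
  roll 1: 29 + 11 = 40
  roll 2: 28 + 12 = 40
  roll 3: 26 + 13 = 39
  roll 4: 25 = 25
  roll 5: 24 = 24
This matches the lower bound, so 5 is optimal.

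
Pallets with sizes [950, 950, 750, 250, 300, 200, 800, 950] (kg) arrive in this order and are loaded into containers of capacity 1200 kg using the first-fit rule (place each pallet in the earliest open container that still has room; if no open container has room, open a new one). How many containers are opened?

  950 → container 1 (new)  [load 950/1200]
  950 → container 2 (new)  [load 950/1200]
  750 → container 3 (new)  [load 750/1200]
  250 → container 1  [load 1200/1200]
  300 → container 3  [load 1050/1200]
  200 → container 2  [load 1150/1200]
  800 → container 4 (new)  [load 800/1200]
  950 → container 5 (new)  [load 950/1200]
5 containers opened.

5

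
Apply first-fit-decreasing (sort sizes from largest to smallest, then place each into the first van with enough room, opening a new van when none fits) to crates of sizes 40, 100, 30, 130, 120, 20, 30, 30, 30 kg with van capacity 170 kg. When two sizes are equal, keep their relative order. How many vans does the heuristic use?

4

Sorted descending: 130, 120, 100, 40, 30, 30, 30, 30, 20.
  130 → van 1 (new)  [load 130/170]
  120 → van 2 (new)  [load 120/170]
  100 → van 3 (new)  [load 100/170]
  40 → van 1  [load 170/170]
  30 → van 2  [load 150/170]
  30 → van 3  [load 130/170]
  30 → van 3  [load 160/170]
  30 → van 4 (new)  [load 30/170]
  20 → van 2  [load 170/170]
4 vans opened.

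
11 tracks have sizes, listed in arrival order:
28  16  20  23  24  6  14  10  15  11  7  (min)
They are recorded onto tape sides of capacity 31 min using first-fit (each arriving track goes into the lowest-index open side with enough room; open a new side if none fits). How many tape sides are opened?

  28 → side 1 (new)  [load 28/31]
  16 → side 2 (new)  [load 16/31]
  20 → side 3 (new)  [load 20/31]
  23 → side 4 (new)  [load 23/31]
  24 → side 5 (new)  [load 24/31]
  6 → side 2  [load 22/31]
  14 → side 6 (new)  [load 14/31]
  10 → side 3  [load 30/31]
  15 → side 6  [load 29/31]
  11 → side 7 (new)  [load 11/31]
  7 → side 2  [load 29/31]
7 tape sides opened.

7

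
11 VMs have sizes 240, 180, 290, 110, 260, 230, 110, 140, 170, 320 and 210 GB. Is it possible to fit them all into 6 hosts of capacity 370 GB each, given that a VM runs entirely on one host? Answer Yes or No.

Total = 2260 GB; ⌈2260/370⌉ = 7.
At least 7 hosts are required, but only 6 are allowed.

No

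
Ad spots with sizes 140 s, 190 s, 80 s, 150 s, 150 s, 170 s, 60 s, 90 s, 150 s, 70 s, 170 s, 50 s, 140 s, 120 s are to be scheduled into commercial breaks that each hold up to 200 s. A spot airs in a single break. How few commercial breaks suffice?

10

Total = 190 + 170 + 170 + 150 + 150 + 150 + 140 + 140 + 120 + 90 + 80 + 70 + 60 + 50 = 1730 s.
Lower bound: ⌈1730/200⌉ = 9 commercial breaks.
A packing using 10 commercial breaks:
  break 1: 190 = 190
  break 2: 170 = 170
  break 3: 170 = 170
  break 4: 150 + 50 = 200
  break 5: 150 = 150
  break 6: 150 = 150
  break 7: 140 + 60 = 200
  break 8: 140 = 140
  break 9: 120 + 80 = 200
  break 10: 90 + 70 = 160
No arrangement into 9 commercial breaks stays within capacity, so 10 is optimal.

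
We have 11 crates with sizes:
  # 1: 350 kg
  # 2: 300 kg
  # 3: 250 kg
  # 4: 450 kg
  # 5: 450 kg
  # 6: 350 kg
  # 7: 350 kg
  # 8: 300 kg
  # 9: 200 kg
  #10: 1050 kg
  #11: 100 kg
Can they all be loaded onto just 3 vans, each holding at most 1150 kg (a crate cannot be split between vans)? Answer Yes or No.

No

Total = 4150 kg; ⌈4150/1150⌉ = 4.
At least 4 vans are required, but only 3 are allowed.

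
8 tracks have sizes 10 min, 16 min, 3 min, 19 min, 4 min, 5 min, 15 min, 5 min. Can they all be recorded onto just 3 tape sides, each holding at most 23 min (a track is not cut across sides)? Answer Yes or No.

Total = 77 min; ⌈77/23⌉ = 4.
At least 4 tape sides are required, but only 3 are allowed.

No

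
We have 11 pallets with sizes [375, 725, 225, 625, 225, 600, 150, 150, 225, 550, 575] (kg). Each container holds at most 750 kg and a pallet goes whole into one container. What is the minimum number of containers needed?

Total = 725 + 625 + 600 + 575 + 550 + 375 + 225 + 225 + 225 + 150 + 150 = 4425 kg.
Lower bound: ⌈4425/750⌉ = 6 containers.
A packing using 7 containers:
  container 1: 725 = 725
  container 2: 625 = 625
  container 3: 600 + 150 = 750
  container 4: 575 + 150 = 725
  container 5: 550 = 550
  container 6: 375 + 225 = 600
  container 7: 225 + 225 = 450
No arrangement into 6 containers stays within capacity, so 7 is optimal.

7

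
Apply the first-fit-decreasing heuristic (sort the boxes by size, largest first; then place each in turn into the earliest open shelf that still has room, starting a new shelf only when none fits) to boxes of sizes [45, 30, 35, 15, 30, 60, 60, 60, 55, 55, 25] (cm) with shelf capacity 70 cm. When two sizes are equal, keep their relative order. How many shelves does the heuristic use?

Sorted descending: 60, 60, 60, 55, 55, 45, 35, 30, 30, 25, 15.
  60 → shelf 1 (new)  [load 60/70]
  60 → shelf 2 (new)  [load 60/70]
  60 → shelf 3 (new)  [load 60/70]
  55 → shelf 4 (new)  [load 55/70]
  55 → shelf 5 (new)  [load 55/70]
  45 → shelf 6 (new)  [load 45/70]
  35 → shelf 7 (new)  [load 35/70]
  30 → shelf 7  [load 65/70]
  30 → shelf 8 (new)  [load 30/70]
  25 → shelf 6  [load 70/70]
  15 → shelf 4  [load 70/70]
8 shelves opened.

8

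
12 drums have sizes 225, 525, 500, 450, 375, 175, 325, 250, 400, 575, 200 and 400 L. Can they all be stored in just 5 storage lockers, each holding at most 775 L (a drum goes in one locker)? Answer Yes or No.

No

Total = 4400 L; ⌈4400/775⌉ = 6.
At least 6 storage lockers are required, but only 5 are allowed.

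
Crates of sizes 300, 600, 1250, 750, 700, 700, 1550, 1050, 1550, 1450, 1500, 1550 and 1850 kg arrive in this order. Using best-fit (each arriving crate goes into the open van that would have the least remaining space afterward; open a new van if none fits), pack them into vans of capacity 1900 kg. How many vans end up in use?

  300 → van 1 (new)  [load 300/1900]
  600 → van 1  [load 900/1900]
  1250 → van 2 (new)  [load 1250/1900]
  750 → van 1  [load 1650/1900]
  700 → van 3 (new)  [load 700/1900]
  700 → van 3  [load 1400/1900]
  1550 → van 4 (new)  [load 1550/1900]
  1050 → van 5 (new)  [load 1050/1900]
  1550 → van 6 (new)  [load 1550/1900]
  1450 → van 7 (new)  [load 1450/1900]
  1500 → van 8 (new)  [load 1500/1900]
  1550 → van 9 (new)  [load 1550/1900]
  1850 → van 10 (new)  [load 1850/1900]
10 vans opened.

10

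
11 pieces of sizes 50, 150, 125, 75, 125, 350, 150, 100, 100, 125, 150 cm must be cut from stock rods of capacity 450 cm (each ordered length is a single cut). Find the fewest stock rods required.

4

Total = 350 + 150 + 150 + 150 + 125 + 125 + 125 + 100 + 100 + 75 + 50 = 1500 cm.
Lower bound: ⌈1500/450⌉ = 4 stock rods.
A packing using 4 stock rods:
  stock rod 1: 350 + 100 = 450
  stock rod 2: 150 + 150 + 150 = 450
  stock rod 3: 125 + 125 + 125 + 75 = 450
  stock rod 4: 100 + 50 = 150
This matches the lower bound, so 4 is optimal.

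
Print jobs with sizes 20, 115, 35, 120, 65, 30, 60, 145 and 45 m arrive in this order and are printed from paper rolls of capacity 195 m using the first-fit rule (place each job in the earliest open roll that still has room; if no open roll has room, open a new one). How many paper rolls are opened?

4

  20 → roll 1 (new)  [load 20/195]
  115 → roll 1  [load 135/195]
  35 → roll 1  [load 170/195]
  120 → roll 2 (new)  [load 120/195]
  65 → roll 2  [load 185/195]
  30 → roll 3 (new)  [load 30/195]
  60 → roll 3  [load 90/195]
  145 → roll 4 (new)  [load 145/195]
  45 → roll 3  [load 135/195]
4 paper rolls opened.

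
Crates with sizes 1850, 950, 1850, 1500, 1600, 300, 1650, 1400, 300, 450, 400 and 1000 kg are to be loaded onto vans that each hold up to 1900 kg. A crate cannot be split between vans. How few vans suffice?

Total = 1850 + 1850 + 1650 + 1600 + 1500 + 1400 + 1000 + 950 + 450 + 400 + 300 + 300 = 13250 kg.
Lower bound: ⌈13250/1900⌉ = 7 vans.
A packing using 8 vans:
  van 1: 1850 = 1850
  van 2: 1850 = 1850
  van 3: 1650 = 1650
  van 4: 1600 + 300 = 1900
  van 5: 1500 + 400 = 1900
  van 6: 1400 + 450 = 1850
  van 7: 1000 + 300 = 1300
  van 8: 950 = 950
No arrangement into 7 vans stays within capacity, so 8 is optimal.

8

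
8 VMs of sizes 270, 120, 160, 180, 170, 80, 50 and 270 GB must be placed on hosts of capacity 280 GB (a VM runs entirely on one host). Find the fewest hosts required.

Total = 270 + 270 + 180 + 170 + 160 + 120 + 80 + 50 = 1300 GB.
Lower bound: ⌈1300/280⌉ = 5 hosts.
A packing using 5 hosts:
  host 1: 270 = 270
  host 2: 270 = 270
  host 3: 180 + 80 = 260
  host 4: 170 + 50 = 220
  host 5: 160 + 120 = 280
This matches the lower bound, so 5 is optimal.

5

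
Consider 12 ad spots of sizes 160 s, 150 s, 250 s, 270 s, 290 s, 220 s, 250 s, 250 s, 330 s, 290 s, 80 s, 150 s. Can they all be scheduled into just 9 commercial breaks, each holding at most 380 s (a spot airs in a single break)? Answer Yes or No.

A valid assignment using 9 commercial breaks:
  break 1: 330 = 330
  break 2: 290 + 80 = 370
  break 3: 290 = 290
  break 4: 270 = 270
  break 5: 250 = 250
  break 6: 250 = 250
  break 7: 250 = 250
  break 8: 220 + 160 = 380
  break 9: 150 + 150 = 300
Every load is within 380 s, so 9 commercial breaks suffice.

Yes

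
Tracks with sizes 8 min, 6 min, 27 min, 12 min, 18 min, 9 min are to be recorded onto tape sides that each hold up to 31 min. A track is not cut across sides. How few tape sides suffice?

Total = 27 + 18 + 12 + 9 + 8 + 6 = 80 min.
Lower bound: ⌈80/31⌉ = 3 tape sides.
A packing using 3 tape sides:
  side 1: 27 = 27
  side 2: 18 + 12 = 30
  side 3: 9 + 8 + 6 = 23
This matches the lower bound, so 3 is optimal.

3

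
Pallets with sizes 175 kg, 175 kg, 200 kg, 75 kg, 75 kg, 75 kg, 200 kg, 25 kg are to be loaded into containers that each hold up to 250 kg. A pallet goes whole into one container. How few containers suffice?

Total = 200 + 200 + 175 + 175 + 75 + 75 + 75 + 25 = 1000 kg.
Lower bound: ⌈1000/250⌉ = 4 containers.
A packing using 5 containers:
  container 1: 200 + 25 = 225
  container 2: 200 = 200
  container 3: 175 + 75 = 250
  container 4: 175 + 75 = 250
  container 5: 75 = 75
No arrangement into 4 containers stays within capacity, so 5 is optimal.

5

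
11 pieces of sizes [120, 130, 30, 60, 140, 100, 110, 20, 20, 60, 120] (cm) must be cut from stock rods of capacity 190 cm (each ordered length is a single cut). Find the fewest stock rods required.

Total = 140 + 130 + 120 + 120 + 110 + 100 + 60 + 60 + 30 + 20 + 20 = 910 cm.
Lower bound: ⌈910/190⌉ = 5 stock rods.
Also, 6 pieces each exceed 95 cm, and no two of those can share a stock rod, so at least 6 stock rods are needed.
A packing using 6 stock rods:
  stock rod 1: 140 + 30 + 20 = 190
  stock rod 2: 130 + 60 = 190
  stock rod 3: 120 + 60 = 180
  stock rod 4: 120 + 20 = 140
  stock rod 5: 110 = 110
  stock rod 6: 100 = 100
This matches the lower bound, so 6 is optimal.

6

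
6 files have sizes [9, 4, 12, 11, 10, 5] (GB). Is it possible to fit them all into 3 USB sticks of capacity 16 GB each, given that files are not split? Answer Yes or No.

No

Total = 51 GB; ⌈51/16⌉ = 4.
At least 4 USB sticks are required, but only 3 are allowed.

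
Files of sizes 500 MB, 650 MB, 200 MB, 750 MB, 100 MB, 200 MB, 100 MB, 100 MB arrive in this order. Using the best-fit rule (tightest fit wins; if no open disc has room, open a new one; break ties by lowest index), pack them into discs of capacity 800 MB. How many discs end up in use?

  500 → disc 1 (new)  [load 500/800]
  650 → disc 2 (new)  [load 650/800]
  200 → disc 1  [load 700/800]
  750 → disc 3 (new)  [load 750/800]
  100 → disc 1  [load 800/800]
  200 → disc 4 (new)  [load 200/800]
  100 → disc 2  [load 750/800]
  100 → disc 4  [load 300/800]
4 discs opened.

4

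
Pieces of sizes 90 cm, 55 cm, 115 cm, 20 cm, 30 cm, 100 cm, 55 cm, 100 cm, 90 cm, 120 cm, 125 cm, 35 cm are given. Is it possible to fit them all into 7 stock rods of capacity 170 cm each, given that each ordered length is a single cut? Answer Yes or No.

A valid assignment using 7 stock rods:
  stock rod 1: 125 + 35 = 160
  stock rod 2: 120 + 30 + 20 = 170
  stock rod 3: 115 + 55 = 170
  stock rod 4: 100 + 55 = 155
  stock rod 5: 100 = 100
  stock rod 6: 90 = 90
  stock rod 7: 90 = 90
Every load is within 170 cm, so 7 stock rods suffice.

Yes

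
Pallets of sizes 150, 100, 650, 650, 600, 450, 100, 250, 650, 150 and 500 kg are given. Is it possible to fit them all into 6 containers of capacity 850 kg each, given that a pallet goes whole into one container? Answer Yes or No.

A valid assignment using 6 containers:
  container 1: 650 + 150 = 800
  container 2: 650 + 150 = 800
  container 3: 650 + 100 + 100 = 850
  container 4: 600 + 250 = 850
  container 5: 500 = 500
  container 6: 450 = 450
Every load is within 850 kg, so 6 containers suffice.

Yes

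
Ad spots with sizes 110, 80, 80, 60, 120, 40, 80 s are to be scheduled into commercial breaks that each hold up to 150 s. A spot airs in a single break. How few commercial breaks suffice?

5

Total = 120 + 110 + 80 + 80 + 80 + 60 + 40 = 570 s.
Lower bound: ⌈570/150⌉ = 4 commercial breaks.
Also, 5 ad spots each exceed 75 s, and no two of those can share a break, so at least 5 commercial breaks are needed.
A packing using 5 commercial breaks:
  break 1: 120 = 120
  break 2: 110 + 40 = 150
  break 3: 80 + 60 = 140
  break 4: 80 = 80
  break 5: 80 = 80
This matches the lower bound, so 5 is optimal.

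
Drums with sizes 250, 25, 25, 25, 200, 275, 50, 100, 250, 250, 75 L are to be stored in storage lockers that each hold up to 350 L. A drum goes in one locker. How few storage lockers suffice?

Total = 275 + 250 + 250 + 250 + 200 + 100 + 75 + 50 + 25 + 25 + 25 = 1525 L.
Lower bound: ⌈1525/350⌉ = 5 storage lockers.
A packing using 5 storage lockers:
  locker 1: 275 + 75 = 350
  locker 2: 250 + 100 = 350
  locker 3: 250 + 50 + 25 + 25 = 350
  locker 4: 250 + 25 = 275
  locker 5: 200 = 200
This matches the lower bound, so 5 is optimal.

5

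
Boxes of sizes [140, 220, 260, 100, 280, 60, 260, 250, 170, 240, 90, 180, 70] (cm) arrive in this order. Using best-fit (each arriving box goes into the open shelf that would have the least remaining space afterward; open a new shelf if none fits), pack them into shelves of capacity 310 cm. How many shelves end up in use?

  140 → shelf 1 (new)  [load 140/310]
  220 → shelf 2 (new)  [load 220/310]
  260 → shelf 3 (new)  [load 260/310]
  100 → shelf 1  [load 240/310]
  280 → shelf 4 (new)  [load 280/310]
  60 → shelf 1  [load 300/310]
  260 → shelf 5 (new)  [load 260/310]
  250 → shelf 6 (new)  [load 250/310]
  170 → shelf 7 (new)  [load 170/310]
  240 → shelf 8 (new)  [load 240/310]
  90 → shelf 2  [load 310/310]
  180 → shelf 9 (new)  [load 180/310]
  70 → shelf 8  [load 310/310]
9 shelves opened.

9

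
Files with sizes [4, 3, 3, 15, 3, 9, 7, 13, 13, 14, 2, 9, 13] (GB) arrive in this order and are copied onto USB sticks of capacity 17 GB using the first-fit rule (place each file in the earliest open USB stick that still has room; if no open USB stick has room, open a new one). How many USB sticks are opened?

8

  4 → USB stick 1 (new)  [load 4/17]
  3 → USB stick 1  [load 7/17]
  3 → USB stick 1  [load 10/17]
  15 → USB stick 2 (new)  [load 15/17]
  3 → USB stick 1  [load 13/17]
  9 → USB stick 3 (new)  [load 9/17]
  7 → USB stick 3  [load 16/17]
  13 → USB stick 4 (new)  [load 13/17]
  13 → USB stick 5 (new)  [load 13/17]
  14 → USB stick 6 (new)  [load 14/17]
  2 → USB stick 1  [load 15/17]
  9 → USB stick 7 (new)  [load 9/17]
  13 → USB stick 8 (new)  [load 13/17]
8 USB sticks opened.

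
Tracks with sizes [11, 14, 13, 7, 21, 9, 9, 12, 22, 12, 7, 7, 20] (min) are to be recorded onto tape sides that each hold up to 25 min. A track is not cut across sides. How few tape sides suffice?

Total = 22 + 21 + 20 + 14 + 13 + 12 + 12 + 11 + 9 + 9 + 7 + 7 + 7 = 164 min.
Lower bound: ⌈164/25⌉ = 7 tape sides.
A packing using 8 tape sides:
  side 1: 22 = 22
  side 2: 21 = 21
  side 3: 20 = 20
  side 4: 14 + 11 = 25
  side 5: 13 + 12 = 25
  side 6: 12 + 9 = 21
  side 7: 9 + 7 + 7 = 23
  side 8: 7 = 7
No arrangement into 7 tape sides stays within capacity, so 8 is optimal.

8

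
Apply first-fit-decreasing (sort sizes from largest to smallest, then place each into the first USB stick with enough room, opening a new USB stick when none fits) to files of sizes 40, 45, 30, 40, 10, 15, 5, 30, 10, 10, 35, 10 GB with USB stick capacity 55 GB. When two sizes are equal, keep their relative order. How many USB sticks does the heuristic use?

Sorted descending: 45, 40, 40, 35, 30, 30, 15, 10, 10, 10, 10, 5.
  45 → USB stick 1 (new)  [load 45/55]
  40 → USB stick 2 (new)  [load 40/55]
  40 → USB stick 3 (new)  [load 40/55]
  35 → USB stick 4 (new)  [load 35/55]
  30 → USB stick 5 (new)  [load 30/55]
  30 → USB stick 6 (new)  [load 30/55]
  15 → USB stick 2  [load 55/55]
  10 → USB stick 1  [load 55/55]
  10 → USB stick 3  [load 50/55]
  10 → USB stick 4  [load 45/55]
  10 → USB stick 4  [load 55/55]
  5 → USB stick 3  [load 55/55]
6 USB sticks opened.

6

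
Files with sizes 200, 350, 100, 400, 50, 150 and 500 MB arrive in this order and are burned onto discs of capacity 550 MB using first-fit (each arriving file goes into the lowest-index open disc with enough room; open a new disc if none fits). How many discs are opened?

4

  200 → disc 1 (new)  [load 200/550]
  350 → disc 1  [load 550/550]
  100 → disc 2 (new)  [load 100/550]
  400 → disc 2  [load 500/550]
  50 → disc 2  [load 550/550]
  150 → disc 3 (new)  [load 150/550]
  500 → disc 4 (new)  [load 500/550]
4 discs opened.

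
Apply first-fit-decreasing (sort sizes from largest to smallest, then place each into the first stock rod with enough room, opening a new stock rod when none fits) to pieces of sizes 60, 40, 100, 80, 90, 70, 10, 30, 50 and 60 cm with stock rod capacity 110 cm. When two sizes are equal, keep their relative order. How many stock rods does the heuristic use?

6

Sorted descending: 100, 90, 80, 70, 60, 60, 50, 40, 30, 10.
  100 → stock rod 1 (new)  [load 100/110]
  90 → stock rod 2 (new)  [load 90/110]
  80 → stock rod 3 (new)  [load 80/110]
  70 → stock rod 4 (new)  [load 70/110]
  60 → stock rod 5 (new)  [load 60/110]
  60 → stock rod 6 (new)  [load 60/110]
  50 → stock rod 5  [load 110/110]
  40 → stock rod 4  [load 110/110]
  30 → stock rod 3  [load 110/110]
  10 → stock rod 1  [load 110/110]
6 stock rods opened.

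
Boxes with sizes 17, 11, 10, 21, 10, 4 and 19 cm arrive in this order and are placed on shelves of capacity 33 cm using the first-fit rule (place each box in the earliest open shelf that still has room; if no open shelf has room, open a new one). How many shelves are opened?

  17 → shelf 1 (new)  [load 17/33]
  11 → shelf 1  [load 28/33]
  10 → shelf 2 (new)  [load 10/33]
  21 → shelf 2  [load 31/33]
  10 → shelf 3 (new)  [load 10/33]
  4 → shelf 1  [load 32/33]
  19 → shelf 3  [load 29/33]
3 shelves opened.

3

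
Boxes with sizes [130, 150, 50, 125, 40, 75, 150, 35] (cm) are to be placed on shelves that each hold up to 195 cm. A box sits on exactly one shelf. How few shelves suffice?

5

Total = 150 + 150 + 130 + 125 + 75 + 50 + 40 + 35 = 755 cm.
Lower bound: ⌈755/195⌉ = 4 shelves.
A packing using 5 shelves:
  shelf 1: 150 + 40 = 190
  shelf 2: 150 + 35 = 185
  shelf 3: 130 + 50 = 180
  shelf 4: 125 = 125
  shelf 5: 75 = 75
No arrangement into 4 shelves stays within capacity, so 5 is optimal.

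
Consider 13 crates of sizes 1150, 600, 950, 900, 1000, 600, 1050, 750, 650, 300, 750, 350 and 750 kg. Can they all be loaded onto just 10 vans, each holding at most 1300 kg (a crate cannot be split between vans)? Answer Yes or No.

Yes

A valid assignment using 10 vans:
  van 1: 1150 = 1150
  van 2: 1050 = 1050
  van 3: 1000 + 300 = 1300
  van 4: 950 + 350 = 1300
  van 5: 900 = 900
  van 6: 750 = 750
  van 7: 750 = 750
  van 8: 750 = 750
  van 9: 650 + 600 = 1250
  van 10: 600 = 600
Every load is within 1300 kg, so 10 vans suffice.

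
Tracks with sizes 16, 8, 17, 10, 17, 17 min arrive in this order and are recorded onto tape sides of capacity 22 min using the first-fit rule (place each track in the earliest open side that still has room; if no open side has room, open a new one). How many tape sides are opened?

  16 → side 1 (new)  [load 16/22]
  8 → side 2 (new)  [load 8/22]
  17 → side 3 (new)  [load 17/22]
  10 → side 2  [load 18/22]
  17 → side 4 (new)  [load 17/22]
  17 → side 5 (new)  [load 17/22]
5 tape sides opened.

5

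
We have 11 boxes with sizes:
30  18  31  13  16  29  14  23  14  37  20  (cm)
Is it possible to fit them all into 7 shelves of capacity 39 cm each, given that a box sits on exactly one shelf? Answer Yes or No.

Total = 245 cm; ⌈245/39⌉ = 7.
The bound of 7 does not rule out 7, but exhaustive search shows no assignment into 7 shelves of capacity 39 cm exists — the minimum is 8.

No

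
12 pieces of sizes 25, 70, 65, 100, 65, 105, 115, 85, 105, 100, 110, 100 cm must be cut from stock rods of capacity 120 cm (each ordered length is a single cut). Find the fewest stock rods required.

11

Total = 115 + 110 + 105 + 105 + 100 + 100 + 100 + 85 + 70 + 65 + 65 + 25 = 1045 cm.
Lower bound: ⌈1045/120⌉ = 9 stock rods.
Also, 11 pieces each exceed 60 cm, and no two of those can share a stock rod, so at least 11 stock rods are needed.
A packing using 11 stock rods:
  stock rod 1: 115 = 115
  stock rod 2: 110 = 110
  stock rod 3: 105 = 105
  stock rod 4: 105 = 105
  stock rod 5: 100 = 100
  stock rod 6: 100 = 100
  stock rod 7: 100 = 100
  stock rod 8: 85 + 25 = 110
  stock rod 9: 70 = 70
  stock rod 10: 65 = 65
  stock rod 11: 65 = 65
This matches the lower bound, so 11 is optimal.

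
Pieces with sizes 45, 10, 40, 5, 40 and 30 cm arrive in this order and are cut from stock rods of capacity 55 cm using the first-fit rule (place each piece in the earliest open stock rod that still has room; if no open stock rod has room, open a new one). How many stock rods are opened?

  45 → stock rod 1 (new)  [load 45/55]
  10 → stock rod 1  [load 55/55]
  40 → stock rod 2 (new)  [load 40/55]
  5 → stock rod 2  [load 45/55]
  40 → stock rod 3 (new)  [load 40/55]
  30 → stock rod 4 (new)  [load 30/55]
4 stock rods opened.

4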